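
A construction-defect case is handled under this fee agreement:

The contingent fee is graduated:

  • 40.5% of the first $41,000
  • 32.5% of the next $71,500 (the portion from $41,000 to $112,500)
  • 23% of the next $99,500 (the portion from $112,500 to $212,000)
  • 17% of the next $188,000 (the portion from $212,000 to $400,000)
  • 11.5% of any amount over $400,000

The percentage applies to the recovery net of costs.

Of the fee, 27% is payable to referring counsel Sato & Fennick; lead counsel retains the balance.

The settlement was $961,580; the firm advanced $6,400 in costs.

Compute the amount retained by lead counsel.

$115,729.24

Fee base (net of costs): $961,580 − $6,400 = $955,180
First $41,000 at 40.5% = $16,605.00
Next $71,500 at 32.5% = $23,237.50
Next $99,500 at 23% = $22,885.00
Next $188,000 at 17% = $31,960.00
Remaining $555,180 at 11.5% = $63,845.70
Fee: $16,605.00 + $23,237.50 + $22,885.00 + $31,960.00 + $63,845.70 = $158,533.20
Referral share: 27% of $158,533.20 = $42,803.96; lead counsel retains $158,533.20 − $42,803.96 = $115,729.24.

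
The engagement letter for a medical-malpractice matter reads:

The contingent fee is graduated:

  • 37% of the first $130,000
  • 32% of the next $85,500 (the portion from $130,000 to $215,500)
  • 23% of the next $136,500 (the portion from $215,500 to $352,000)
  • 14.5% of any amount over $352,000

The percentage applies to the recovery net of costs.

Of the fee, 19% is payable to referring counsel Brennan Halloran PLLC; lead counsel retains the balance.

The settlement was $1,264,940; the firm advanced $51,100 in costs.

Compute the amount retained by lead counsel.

Fee base (net of costs): $1,264,940 − $51,100 = $1,213,840
First $130,000 at 37% = $48,100.00
Next $85,500 at 32% = $27,360.00
Next $136,500 at 23% = $31,395.00
Remaining $861,840 at 14.5% = $124,966.80
Fee: $48,100.00 + $27,360.00 + $31,395.00 + $124,966.80 = $231,821.80
Referral share: 19% of $231,821.80 = $44,046.14; lead counsel retains $231,821.80 − $44,046.14 = $187,775.66.

$187,775.66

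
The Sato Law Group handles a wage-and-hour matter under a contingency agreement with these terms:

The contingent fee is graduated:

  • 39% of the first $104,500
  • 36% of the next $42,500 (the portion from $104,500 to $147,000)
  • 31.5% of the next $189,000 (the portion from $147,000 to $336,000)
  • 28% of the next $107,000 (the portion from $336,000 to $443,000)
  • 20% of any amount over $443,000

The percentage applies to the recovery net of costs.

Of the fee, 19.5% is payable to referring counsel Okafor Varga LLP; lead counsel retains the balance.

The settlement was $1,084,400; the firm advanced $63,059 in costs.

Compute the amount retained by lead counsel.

$210,280.65

Fee base (net of costs): $1,084,400 − $63,059 = $1,021,341
First $104,500 at 39% = $40,755.00
Next $42,500 at 36% = $15,300.00
Next $189,000 at 31.5% = $59,535.00
Next $107,000 at 28% = $29,960.00
Remaining $578,341 at 20% = $115,668.20
Fee: $40,755.00 + $15,300.00 + $59,535.00 + $29,960.00 + $115,668.20 = $261,218.20
Referral share: 19.5% of $261,218.20 = $50,937.55; lead counsel retains $261,218.20 − $50,937.55 = $210,280.65.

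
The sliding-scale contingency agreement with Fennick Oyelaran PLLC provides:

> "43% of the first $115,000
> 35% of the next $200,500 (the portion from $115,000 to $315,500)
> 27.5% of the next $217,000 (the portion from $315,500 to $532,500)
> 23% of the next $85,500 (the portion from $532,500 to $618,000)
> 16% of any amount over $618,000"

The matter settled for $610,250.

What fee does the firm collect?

$197,182.50

First $115,000 at 43% = $49,450.00
Next $200,500 at 35% = $70,175.00
Next $217,000 at 27.5% = $59,675.00
Remaining $77,750 at 23% = $17,882.50
Fee: $49,450.00 + $70,175.00 + $59,675.00 + $17,882.50 = $197,182.50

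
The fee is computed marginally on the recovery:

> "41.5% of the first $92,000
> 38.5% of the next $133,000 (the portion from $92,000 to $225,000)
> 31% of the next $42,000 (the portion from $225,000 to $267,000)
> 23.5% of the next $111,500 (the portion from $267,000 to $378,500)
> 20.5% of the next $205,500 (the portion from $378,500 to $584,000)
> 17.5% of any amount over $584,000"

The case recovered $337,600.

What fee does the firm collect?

$118,996.00

First $92,000 at 41.5% = $38,180.00
Next $133,000 at 38.5% = $51,205.00
Next $42,000 at 31% = $13,020.00
Remaining $70,600 at 23.5% = $16,591.00
Fee: $38,180.00 + $51,205.00 + $13,020.00 + $16,591.00 = $118,996.00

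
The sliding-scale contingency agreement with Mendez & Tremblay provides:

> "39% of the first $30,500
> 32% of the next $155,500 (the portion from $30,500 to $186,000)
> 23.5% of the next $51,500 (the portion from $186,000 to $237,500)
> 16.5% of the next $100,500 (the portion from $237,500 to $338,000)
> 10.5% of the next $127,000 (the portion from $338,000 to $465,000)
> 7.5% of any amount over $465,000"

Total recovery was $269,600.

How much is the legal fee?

$79,054.00

First $30,500 at 39% = $11,895.00
Next $155,500 at 32% = $49,760.00
Next $51,500 at 23.5% = $12,102.50
Remaining $32,100 at 16.5% = $5,296.50
Fee: $11,895.00 + $49,760.00 + $12,102.50 + $5,296.50 = $79,054.00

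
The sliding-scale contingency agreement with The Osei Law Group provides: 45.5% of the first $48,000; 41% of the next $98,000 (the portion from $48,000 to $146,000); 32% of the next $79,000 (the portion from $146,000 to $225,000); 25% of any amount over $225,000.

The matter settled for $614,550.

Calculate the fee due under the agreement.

First $48,000 at 45.5% = $21,840.00
Next $98,000 at 41% = $40,180.00
Next $79,000 at 32% = $25,280.00
Remaining $389,550 at 25% = $97,387.50
Fee: $21,840.00 + $40,180.00 + $25,280.00 + $97,387.50 = $184,687.50

$184,687.50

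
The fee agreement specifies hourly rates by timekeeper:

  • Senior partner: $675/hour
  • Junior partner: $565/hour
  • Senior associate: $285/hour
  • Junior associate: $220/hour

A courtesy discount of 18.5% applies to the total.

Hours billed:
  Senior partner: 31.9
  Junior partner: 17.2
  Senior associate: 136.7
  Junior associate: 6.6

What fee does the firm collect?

Senior partner: 31.9 × $675 = $21,532.50
Junior partner: 17.2 × $565 = $9,718.00
Senior associate: 136.7 × $285 = $38,959.50
Junior associate: 6.6 × $220 = $1,452.00
Subtotal: $71,662.00
Less 18.5% discount: −$13,257.47
Total: $71,662.00 − $13,257.47 = $58,404.53

$58,404.53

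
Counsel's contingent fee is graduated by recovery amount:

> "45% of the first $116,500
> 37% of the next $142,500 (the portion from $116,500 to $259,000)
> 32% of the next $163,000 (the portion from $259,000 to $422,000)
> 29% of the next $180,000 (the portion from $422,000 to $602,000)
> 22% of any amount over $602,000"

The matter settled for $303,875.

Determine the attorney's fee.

$119,510.00

First $116,500 at 45% = $52,425.00
Next $142,500 at 37% = $52,725.00
Remaining $44,875 at 32% = $14,360.00
Fee: $52,425.00 + $52,725.00 + $14,360.00 = $119,510.00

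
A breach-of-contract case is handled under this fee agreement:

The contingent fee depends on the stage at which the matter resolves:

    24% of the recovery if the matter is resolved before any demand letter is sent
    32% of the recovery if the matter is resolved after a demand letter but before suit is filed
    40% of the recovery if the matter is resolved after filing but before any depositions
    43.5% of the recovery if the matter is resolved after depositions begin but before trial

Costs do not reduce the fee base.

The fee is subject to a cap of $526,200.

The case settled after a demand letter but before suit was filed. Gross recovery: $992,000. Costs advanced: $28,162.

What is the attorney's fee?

$317,440.00

Fee base is the gross recovery, $992,000; costs are reimbursed separately.
The matter settled after a demand letter but before suit was filed, so the 32% rate applies.
$992,000 × 32% = $317,440.00
$317,440.00 is under the $526,200 cap.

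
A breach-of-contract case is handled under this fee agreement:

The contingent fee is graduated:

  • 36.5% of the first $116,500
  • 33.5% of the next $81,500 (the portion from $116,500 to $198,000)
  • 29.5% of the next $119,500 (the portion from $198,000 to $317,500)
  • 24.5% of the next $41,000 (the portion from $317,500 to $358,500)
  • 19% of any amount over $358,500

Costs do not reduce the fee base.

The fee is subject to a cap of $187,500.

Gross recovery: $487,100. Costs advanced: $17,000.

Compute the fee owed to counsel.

Fee base is the gross recovery, $487,100; costs are reimbursed separately.
First $116,500 at 36.5% = $42,522.50
Next $81,500 at 33.5% = $27,302.50
Next $119,500 at 29.5% = $35,252.50
Next $41,000 at 24.5% = $10,045.00
Remaining $128,600 at 19% = $24,434.00
Fee: $42,522.50 + $27,302.50 + $35,252.50 + $10,045.00 + $24,434.00 = $139,556.50
$139,556.50 is under the $187,500 cap.

$139,556.50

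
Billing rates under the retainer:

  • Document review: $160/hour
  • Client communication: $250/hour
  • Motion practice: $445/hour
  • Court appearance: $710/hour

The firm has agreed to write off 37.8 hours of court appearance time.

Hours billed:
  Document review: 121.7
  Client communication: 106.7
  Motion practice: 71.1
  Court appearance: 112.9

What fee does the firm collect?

$131,107.50

Document review: 121.7 × $160 = $19,472.00
Client communication: 106.7 × $250 = $26,675.00
Motion practice: 71.1 × $445 = $31,639.50
Court appearance: 112.9 × $710 = $80,159.00
Subtotal: $157,945.50
Write-off: 37.8 × $710 = $26,838.00
Total: $157,945.50 − $26,838.00 = $131,107.50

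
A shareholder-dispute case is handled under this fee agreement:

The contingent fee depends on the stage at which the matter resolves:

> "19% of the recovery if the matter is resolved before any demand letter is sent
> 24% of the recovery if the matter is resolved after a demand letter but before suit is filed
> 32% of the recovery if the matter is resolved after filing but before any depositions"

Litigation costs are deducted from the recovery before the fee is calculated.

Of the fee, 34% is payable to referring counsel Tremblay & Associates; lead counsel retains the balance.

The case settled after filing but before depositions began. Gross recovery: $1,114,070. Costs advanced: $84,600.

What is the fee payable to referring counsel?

Fee base (net of costs): $1,114,070 − $84,600 = $1,029,470
The matter settled after filing but before depositions began, so the 32% rate applies.
$1,029,470 × 32% = $329,430.40
Referral share: 34% of $329,430.40 = $112,006.34; lead counsel retains $329,430.40 − $112,006.34 = $217,424.06.

$112,006.34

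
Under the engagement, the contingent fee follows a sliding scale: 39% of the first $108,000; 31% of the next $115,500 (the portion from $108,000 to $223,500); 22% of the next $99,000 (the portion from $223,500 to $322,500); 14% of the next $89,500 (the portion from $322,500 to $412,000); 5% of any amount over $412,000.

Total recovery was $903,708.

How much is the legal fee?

$136,820.40

First $108,000 at 39% = $42,120.00
Next $115,500 at 31% = $35,805.00
Next $99,000 at 22% = $21,780.00
Next $89,500 at 14% = $12,530.00
Remaining $491,708 at 5% = $24,585.40
Fee: $42,120.00 + $35,805.00 + $21,780.00 + $12,530.00 + $24,585.40 = $136,820.40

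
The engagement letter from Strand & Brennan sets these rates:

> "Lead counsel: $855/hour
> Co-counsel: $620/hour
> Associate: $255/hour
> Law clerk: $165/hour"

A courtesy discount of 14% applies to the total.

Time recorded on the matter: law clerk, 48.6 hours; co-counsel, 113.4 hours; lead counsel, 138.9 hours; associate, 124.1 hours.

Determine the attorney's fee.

Lead counsel: 138.9 × $855 = $118,759.50
Co-counsel: 113.4 × $620 = $70,308.00
Associate: 124.1 × $255 = $31,645.50
Law clerk: 48.6 × $165 = $8,019.00
Subtotal: $228,732.00
Less 14% discount: −$32,022.48
Total: $228,732.00 − $32,022.48 = $196,709.52

$196,709.52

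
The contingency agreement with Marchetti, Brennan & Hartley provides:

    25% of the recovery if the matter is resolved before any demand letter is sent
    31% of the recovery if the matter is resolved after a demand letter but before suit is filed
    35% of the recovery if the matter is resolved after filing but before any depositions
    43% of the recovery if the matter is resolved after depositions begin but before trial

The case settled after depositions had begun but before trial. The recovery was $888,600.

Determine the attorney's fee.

$382,098.00

The matter settled after depositions had begun but before trial, so the 43% rate applies.
$888,600 × 43% = $382,098.00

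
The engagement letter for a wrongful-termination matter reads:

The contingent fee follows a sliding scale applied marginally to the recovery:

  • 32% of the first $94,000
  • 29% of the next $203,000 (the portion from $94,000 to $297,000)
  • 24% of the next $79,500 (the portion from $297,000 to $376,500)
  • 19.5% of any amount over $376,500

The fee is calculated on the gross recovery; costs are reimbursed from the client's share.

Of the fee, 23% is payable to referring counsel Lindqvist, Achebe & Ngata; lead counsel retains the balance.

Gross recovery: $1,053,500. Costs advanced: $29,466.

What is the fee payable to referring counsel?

Fee base is the gross recovery, $1,053,500; costs are reimbursed separately.
First $94,000 at 32% = $30,080.00
Next $203,000 at 29% = $58,870.00
Next $79,500 at 24% = $19,080.00
Remaining $677,000 at 19.5% = $132,015.00
Fee: $30,080.00 + $58,870.00 + $19,080.00 + $132,015.00 = $240,045.00
Referral share: 23% of $240,045.00 = $55,210.35; lead counsel retains $240,045.00 − $55,210.35 = $184,834.65.

$55,210.35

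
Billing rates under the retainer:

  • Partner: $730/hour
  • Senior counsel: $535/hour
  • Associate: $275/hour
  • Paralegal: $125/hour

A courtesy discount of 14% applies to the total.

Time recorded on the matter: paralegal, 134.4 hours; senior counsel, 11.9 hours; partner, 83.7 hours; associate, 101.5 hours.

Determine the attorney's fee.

Partner: 83.7 × $730 = $61,101.00
Senior counsel: 11.9 × $535 = $6,366.50
Associate: 101.5 × $275 = $27,912.50
Paralegal: 134.4 × $125 = $16,800.00
Subtotal: $112,180.00
Less 14% discount: −$15,705.20
Total: $112,180.00 − $15,705.20 = $96,474.80

$96,474.80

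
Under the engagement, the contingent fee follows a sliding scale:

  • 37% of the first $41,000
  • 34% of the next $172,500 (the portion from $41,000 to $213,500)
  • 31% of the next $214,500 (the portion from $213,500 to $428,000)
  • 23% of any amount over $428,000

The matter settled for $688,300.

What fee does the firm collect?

$200,184.00

First $41,000 at 37% = $15,170.00
Next $172,500 at 34% = $58,650.00
Next $214,500 at 31% = $66,495.00
Remaining $260,300 at 23% = $59,869.00
Fee: $15,170.00 + $58,650.00 + $66,495.00 + $59,869.00 = $200,184.00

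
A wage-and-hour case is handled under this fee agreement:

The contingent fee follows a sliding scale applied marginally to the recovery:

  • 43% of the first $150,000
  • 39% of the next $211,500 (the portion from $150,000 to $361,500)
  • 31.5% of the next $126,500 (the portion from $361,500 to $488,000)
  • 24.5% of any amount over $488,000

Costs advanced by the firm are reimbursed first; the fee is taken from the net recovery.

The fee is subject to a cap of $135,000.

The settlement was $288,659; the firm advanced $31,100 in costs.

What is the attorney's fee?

Fee base (net of costs): $288,659 − $31,100 = $257,559
First $150,000 at 43% = $64,500.00
Remaining $107,559 at 39% = $41,948.01
Fee: $64,500.00 + $41,948.01 = $106,448.01
$106,448.01 is under the $135,000 cap.

$106,448.01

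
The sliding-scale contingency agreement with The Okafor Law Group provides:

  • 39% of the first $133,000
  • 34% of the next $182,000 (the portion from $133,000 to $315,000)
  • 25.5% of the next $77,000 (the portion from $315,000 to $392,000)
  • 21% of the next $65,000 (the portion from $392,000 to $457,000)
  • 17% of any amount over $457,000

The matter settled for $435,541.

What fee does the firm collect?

$142,528.61

First $133,000 at 39% = $51,870.00
Next $182,000 at 34% = $61,880.00
Next $77,000 at 25.5% = $19,635.00
Remaining $43,541 at 21% = $9,143.61
Fee: $51,870.00 + $61,880.00 + $19,635.00 + $9,143.61 = $142,528.61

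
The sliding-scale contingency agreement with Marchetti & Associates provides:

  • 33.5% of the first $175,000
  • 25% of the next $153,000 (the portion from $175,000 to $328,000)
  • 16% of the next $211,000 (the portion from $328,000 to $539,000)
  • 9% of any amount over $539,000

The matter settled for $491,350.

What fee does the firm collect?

First $175,000 at 33.5% = $58,625.00
Next $153,000 at 25% = $38,250.00
Remaining $163,350 at 16% = $26,136.00
Fee: $58,625.00 + $38,250.00 + $26,136.00 = $123,011.00

$123,011.00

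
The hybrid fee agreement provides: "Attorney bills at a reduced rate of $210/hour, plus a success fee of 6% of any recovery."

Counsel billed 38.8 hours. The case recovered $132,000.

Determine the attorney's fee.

Hourly: 38.8 × $210 = $8,148.00
Success fee: 6% of $132,000 = $7,920.00
Total: $8,148.00 + $7,920.00 = $16,068.00

$16,068.00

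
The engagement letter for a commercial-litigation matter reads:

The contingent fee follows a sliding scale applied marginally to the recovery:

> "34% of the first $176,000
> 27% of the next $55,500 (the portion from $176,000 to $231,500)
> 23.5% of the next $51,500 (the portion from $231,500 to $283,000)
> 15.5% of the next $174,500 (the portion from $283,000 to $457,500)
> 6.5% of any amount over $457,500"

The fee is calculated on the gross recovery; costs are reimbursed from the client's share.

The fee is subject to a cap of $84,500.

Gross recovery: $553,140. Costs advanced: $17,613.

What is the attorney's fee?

$84,500.00

Fee base is the gross recovery, $553,140; costs are reimbursed separately.
First $176,000 at 34% = $59,840.00
Next $55,500 at 27% = $14,985.00
Next $51,500 at 23.5% = $12,102.50
Next $174,500 at 15.5% = $27,047.50
Remaining $95,640 at 6.5% = $6,216.60
Fee: $59,840.00 + $14,985.00 + $12,102.50 + $27,047.50 + $6,216.60 = $120,191.60
$120,191.60 exceeds the $84,500 cap, so the fee is capped at $84,500.00.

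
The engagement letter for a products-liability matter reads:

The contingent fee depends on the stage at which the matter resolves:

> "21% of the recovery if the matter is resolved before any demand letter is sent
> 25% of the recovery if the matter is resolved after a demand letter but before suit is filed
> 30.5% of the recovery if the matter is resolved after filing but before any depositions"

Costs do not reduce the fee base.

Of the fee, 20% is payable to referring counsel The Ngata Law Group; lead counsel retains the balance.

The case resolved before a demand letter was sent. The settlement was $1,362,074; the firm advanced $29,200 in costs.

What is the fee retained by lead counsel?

Fee base is the gross recovery, $1,362,074; costs are reimbursed separately.
The matter resolved before a demand letter was sent, so the 21% rate applies.
$1,362,074 × 21% = $286,035.54
Referral share: 20% of $286,035.54 = $57,207.11; lead counsel retains $286,035.54 − $57,207.11 = $228,828.43.

$228,828.43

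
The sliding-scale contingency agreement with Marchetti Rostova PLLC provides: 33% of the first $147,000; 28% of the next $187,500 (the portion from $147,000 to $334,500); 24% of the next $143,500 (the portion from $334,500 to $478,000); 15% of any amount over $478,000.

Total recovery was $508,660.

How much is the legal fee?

$140,049.00

First $147,000 at 33% = $48,510.00
Next $187,500 at 28% = $52,500.00
Next $143,500 at 24% = $34,440.00
Remaining $30,660 at 15% = $4,599.00
Fee: $48,510.00 + $52,500.00 + $34,440.00 + $4,599.00 = $140,049.00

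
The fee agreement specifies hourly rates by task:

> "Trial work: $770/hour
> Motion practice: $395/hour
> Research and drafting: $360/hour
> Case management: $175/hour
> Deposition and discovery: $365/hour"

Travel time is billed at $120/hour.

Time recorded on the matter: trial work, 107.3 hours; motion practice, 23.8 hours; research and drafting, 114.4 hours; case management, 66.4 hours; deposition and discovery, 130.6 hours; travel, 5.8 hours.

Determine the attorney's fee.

Trial work: 107.3 × $770 = $82,621.00
Motion practice: 23.8 × $395 = $9,401.00
Research and drafting: 114.4 × $360 = $41,184.00
Case management: 66.4 × $175 = $11,620.00
Deposition and discovery: 130.6 × $365 = $47,669.00
Subtotal: $82,621.00 + $9,401.00 + $41,184.00 + $11,620.00 + $47,669.00 = $192,495.00
Travel: 5.8 × $120 = $696.00
Total: $192,495.00 + $696.00 = $193,191.00

$193,191.00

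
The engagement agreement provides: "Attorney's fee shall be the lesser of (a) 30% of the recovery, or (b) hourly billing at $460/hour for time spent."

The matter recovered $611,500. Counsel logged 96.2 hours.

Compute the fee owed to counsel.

(a) 30% of $611,500 = $183,450.00
(b) 96.2 × $460 = $44,252.00
The lesser is (b): $44,252.00.

$44,252.00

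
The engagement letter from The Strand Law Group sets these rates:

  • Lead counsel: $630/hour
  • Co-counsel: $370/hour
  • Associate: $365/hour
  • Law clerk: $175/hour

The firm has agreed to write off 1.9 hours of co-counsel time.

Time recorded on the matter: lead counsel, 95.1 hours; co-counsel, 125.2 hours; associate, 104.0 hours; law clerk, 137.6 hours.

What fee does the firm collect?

$167,574.00

Lead counsel: 95.1 × $630 = $59,913.00
Co-counsel: 125.2 × $370 = $46,324.00
Associate: 104.0 × $365 = $37,960.00
Law clerk: 137.6 × $175 = $24,080.00
Subtotal: $168,277.00
Write-off: 1.9 × $370 = $703.00
Total: $168,277.00 − $703.00 = $167,574.00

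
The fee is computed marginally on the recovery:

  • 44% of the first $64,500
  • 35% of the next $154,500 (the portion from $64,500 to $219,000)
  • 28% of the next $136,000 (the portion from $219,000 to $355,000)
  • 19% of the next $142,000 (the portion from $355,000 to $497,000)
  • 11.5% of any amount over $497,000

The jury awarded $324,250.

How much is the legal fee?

First $64,500 at 44% = $28,380.00
Next $154,500 at 35% = $54,075.00
Remaining $105,250 at 28% = $29,470.00
Fee: $28,380.00 + $54,075.00 + $29,470.00 = $111,925.00

$111,925.00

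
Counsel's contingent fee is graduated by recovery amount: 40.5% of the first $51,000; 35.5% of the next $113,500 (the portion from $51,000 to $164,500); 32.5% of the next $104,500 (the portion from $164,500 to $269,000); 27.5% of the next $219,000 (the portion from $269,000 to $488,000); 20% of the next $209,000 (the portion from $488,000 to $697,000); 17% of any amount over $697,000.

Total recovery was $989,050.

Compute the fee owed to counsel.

First $51,000 at 40.5% = $20,655.00
Next $113,500 at 35.5% = $40,292.50
Next $104,500 at 32.5% = $33,962.50
Next $219,000 at 27.5% = $60,225.00
Next $209,000 at 20% = $41,800.00
Remaining $292,050 at 17% = $49,648.50
Fee: $20,655.00 + $40,292.50 + $33,962.50 + $60,225.00 + $41,800.00 + $49,648.50 = $246,583.50

$246,583.50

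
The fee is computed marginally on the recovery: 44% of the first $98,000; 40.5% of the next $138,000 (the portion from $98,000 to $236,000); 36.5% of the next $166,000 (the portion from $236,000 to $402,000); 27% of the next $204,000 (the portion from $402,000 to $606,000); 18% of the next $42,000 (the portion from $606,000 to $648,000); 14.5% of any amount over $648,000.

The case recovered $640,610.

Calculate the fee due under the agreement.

$220,909.80

First $98,000 at 44% = $43,120.00
Next $138,000 at 40.5% = $55,890.00
Next $166,000 at 36.5% = $60,590.00
Next $204,000 at 27% = $55,080.00
Remaining $34,610 at 18% = $6,229.80
Fee: $43,120.00 + $55,890.00 + $60,590.00 + $55,080.00 + $6,229.80 = $220,909.80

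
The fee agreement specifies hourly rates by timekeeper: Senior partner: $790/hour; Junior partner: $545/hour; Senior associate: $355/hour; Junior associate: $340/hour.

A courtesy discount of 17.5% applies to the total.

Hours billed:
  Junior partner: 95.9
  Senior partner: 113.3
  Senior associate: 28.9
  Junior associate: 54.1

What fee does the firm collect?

Senior partner: 113.3 × $790 = $89,507.00
Junior partner: 95.9 × $545 = $52,265.50
Senior associate: 28.9 × $355 = $10,259.50
Junior associate: 54.1 × $340 = $18,394.00
Subtotal: $170,426.00
Less 17.5% discount: −$29,824.55
Total: $170,426.00 − $29,824.55 = $140,601.45

$140,601.45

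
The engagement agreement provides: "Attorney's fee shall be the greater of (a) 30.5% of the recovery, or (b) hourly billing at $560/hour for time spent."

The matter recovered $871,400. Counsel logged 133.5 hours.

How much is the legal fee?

$265,777.00

(a) 30.5% of $871,400 = $265,777.00
(b) 133.5 × $560 = $74,760.00
The greater is (a): $265,777.00.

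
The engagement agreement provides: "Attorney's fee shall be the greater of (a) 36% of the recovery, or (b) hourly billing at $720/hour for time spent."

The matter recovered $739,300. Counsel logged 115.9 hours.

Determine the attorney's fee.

(a) 36% of $739,300 = $266,148.00
(b) 115.9 × $720 = $83,448.00
The greater is (a): $266,148.00.

$266,148.00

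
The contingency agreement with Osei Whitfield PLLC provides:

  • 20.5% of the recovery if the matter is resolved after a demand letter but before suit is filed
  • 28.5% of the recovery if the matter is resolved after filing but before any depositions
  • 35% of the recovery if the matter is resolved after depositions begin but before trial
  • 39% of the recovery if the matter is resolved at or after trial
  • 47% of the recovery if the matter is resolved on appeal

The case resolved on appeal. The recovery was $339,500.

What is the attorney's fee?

The matter resolved on appeal, so the 47% rate applies.
$339,500 × 47% = $159,565.00

$159,565.00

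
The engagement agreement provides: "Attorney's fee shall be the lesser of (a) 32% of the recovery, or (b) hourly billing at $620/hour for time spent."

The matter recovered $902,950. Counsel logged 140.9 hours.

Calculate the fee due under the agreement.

$87,358.00

(a) 32% of $902,950 = $288,944.00
(b) 140.9 × $620 = $87,358.00
The lesser is (b): $87,358.00.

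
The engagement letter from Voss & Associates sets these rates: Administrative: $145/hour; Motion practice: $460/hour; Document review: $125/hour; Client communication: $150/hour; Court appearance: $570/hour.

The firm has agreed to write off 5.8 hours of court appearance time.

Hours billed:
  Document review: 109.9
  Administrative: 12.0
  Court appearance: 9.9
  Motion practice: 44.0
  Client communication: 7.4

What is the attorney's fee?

Administrative: 12.0 × $145 = $1,740.00
Motion practice: 44.0 × $460 = $20,240.00
Document review: 109.9 × $125 = $13,737.50
Client communication: 7.4 × $150 = $1,110.00
Court appearance: 9.9 × $570 = $5,643.00
Subtotal: $42,470.50
Write-off: 5.8 × $570 = $3,306.00
Total: $42,470.50 − $3,306.00 = $39,164.50

$39,164.50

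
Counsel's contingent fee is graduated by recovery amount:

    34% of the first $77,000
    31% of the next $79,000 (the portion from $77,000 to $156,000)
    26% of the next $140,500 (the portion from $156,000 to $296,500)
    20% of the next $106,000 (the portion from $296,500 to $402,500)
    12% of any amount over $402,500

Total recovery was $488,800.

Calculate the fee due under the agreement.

$118,756.00

First $77,000 at 34% = $26,180.00
Next $79,000 at 31% = $24,490.00
Next $140,500 at 26% = $36,530.00
Next $106,000 at 20% = $21,200.00
Remaining $86,300 at 12% = $10,356.00
Fee: $26,180.00 + $24,490.00 + $36,530.00 + $21,200.00 + $10,356.00 = $118,756.00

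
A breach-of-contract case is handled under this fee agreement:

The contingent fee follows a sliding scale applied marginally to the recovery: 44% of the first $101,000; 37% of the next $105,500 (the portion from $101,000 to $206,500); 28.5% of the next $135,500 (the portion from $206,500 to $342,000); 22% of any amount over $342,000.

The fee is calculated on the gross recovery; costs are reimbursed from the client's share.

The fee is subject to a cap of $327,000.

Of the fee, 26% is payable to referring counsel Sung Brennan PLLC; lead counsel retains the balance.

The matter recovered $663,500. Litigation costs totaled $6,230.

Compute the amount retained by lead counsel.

$142,688.65

Fee base is the gross recovery, $663,500; costs are reimbursed separately.
First $101,000 at 44% = $44,440.00
Next $105,500 at 37% = $39,035.00
Next $135,500 at 28.5% = $38,617.50
Remaining $321,500 at 22% = $70,730.00
Fee: $44,440.00 + $39,035.00 + $38,617.50 + $70,730.00 = $192,822.50
$192,822.50 is under the $327,000 cap.
Referral share: 26% of $192,822.50 = $50,133.85; lead counsel retains $192,822.50 − $50,133.85 = $142,688.65.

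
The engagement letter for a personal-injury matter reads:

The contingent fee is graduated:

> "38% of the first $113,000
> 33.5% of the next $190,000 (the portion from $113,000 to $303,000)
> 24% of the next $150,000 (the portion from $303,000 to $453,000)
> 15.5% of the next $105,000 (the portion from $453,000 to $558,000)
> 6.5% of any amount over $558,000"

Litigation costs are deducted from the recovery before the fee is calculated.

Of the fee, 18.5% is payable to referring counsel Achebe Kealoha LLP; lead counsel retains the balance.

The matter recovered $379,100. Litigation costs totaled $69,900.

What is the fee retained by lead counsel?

Fee base (net of costs): $379,100 − $69,900 = $309,200
First $113,000 at 38% = $42,940.00
Next $190,000 at 33.5% = $63,650.00
Remaining $6,200 at 24% = $1,488.00
Fee: $42,940.00 + $63,650.00 + $1,488.00 = $108,078.00
Referral share: 18.5% of $108,078.00 = $19,994.43; lead counsel retains $108,078.00 − $19,994.43 = $88,083.57.

$88,083.57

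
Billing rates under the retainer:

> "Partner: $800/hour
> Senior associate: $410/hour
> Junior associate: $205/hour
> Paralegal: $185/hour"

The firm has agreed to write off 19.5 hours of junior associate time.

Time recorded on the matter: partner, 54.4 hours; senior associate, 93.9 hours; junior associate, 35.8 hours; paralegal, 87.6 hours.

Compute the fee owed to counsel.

$101,566.50

Partner: 54.4 × $800 = $43,520.00
Senior associate: 93.9 × $410 = $38,499.00
Junior associate: 35.8 × $205 = $7,339.00
Paralegal: 87.6 × $185 = $16,206.00
Subtotal: $105,564.00
Write-off: 19.5 × $205 = $3,997.50
Total: $105,564.00 − $3,997.50 = $101,566.50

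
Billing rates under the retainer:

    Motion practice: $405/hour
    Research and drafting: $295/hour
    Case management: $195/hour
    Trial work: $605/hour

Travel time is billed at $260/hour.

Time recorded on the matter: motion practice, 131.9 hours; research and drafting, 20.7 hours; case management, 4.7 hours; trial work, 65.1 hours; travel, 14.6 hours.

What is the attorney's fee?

Motion practice: 131.9 × $405 = $53,419.50
Research and drafting: 20.7 × $295 = $6,106.50
Case management: 4.7 × $195 = $916.50
Trial work: 65.1 × $605 = $39,385.50
Subtotal: $53,419.50 + $6,106.50 + $916.50 + $39,385.50 = $99,828.00
Travel: 14.6 × $260 = $3,796.00
Total: $99,828.00 + $3,796.00 = $103,624.00

$103,624.00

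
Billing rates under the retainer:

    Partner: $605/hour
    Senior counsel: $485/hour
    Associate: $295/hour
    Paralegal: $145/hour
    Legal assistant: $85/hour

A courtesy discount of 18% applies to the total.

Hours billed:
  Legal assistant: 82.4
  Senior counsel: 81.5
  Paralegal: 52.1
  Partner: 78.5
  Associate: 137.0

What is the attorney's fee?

$116,434.67

Partner: 78.5 × $605 = $47,492.50
Senior counsel: 81.5 × $485 = $39,527.50
Associate: 137.0 × $295 = $40,415.00
Paralegal: 52.1 × $145 = $7,554.50
Legal assistant: 82.4 × $85 = $7,004.00
Subtotal: $141,993.50
Less 18% discount: −$25,558.83
Total: $141,993.50 − $25,558.83 = $116,434.67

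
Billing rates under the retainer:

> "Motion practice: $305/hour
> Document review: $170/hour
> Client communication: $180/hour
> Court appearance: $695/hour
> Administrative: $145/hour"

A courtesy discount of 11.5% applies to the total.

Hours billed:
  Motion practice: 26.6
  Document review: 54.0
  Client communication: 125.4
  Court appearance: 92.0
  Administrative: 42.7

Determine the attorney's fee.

Motion practice: 26.6 × $305 = $8,113.00
Document review: 54.0 × $170 = $9,180.00
Client communication: 125.4 × $180 = $22,572.00
Court appearance: 92.0 × $695 = $63,940.00
Administrative: 42.7 × $145 = $6,191.50
Subtotal: $109,996.50
Less 11.5% discount: −$12,649.60
Total: $109,996.50 − $12,649.60 = $97,346.90

$97,346.90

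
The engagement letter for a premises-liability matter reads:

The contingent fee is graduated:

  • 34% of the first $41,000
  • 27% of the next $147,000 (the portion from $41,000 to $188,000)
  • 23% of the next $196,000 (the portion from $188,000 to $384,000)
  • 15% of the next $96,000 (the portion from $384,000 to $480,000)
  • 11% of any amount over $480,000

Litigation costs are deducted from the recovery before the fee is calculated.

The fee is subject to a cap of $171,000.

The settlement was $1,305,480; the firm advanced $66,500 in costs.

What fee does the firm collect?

Fee base (net of costs): $1,305,480 − $66,500 = $1,238,980
First $41,000 at 34% = $13,940.00
Next $147,000 at 27% = $39,690.00
Next $196,000 at 23% = $45,080.00
Next $96,000 at 15% = $14,400.00
Remaining $758,980 at 11% = $83,487.80
Fee: $13,940.00 + $39,690.00 + $45,080.00 + $14,400.00 + $83,487.80 = $196,597.80
$196,597.80 exceeds the $171,000 cap, so the fee is capped at $171,000.00.

$171,000.00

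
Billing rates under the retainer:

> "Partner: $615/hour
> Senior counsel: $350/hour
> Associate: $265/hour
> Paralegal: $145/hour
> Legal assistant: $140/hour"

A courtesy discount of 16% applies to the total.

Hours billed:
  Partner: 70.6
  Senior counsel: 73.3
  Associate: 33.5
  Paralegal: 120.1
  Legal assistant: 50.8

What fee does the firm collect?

$86,081.52

Partner: 70.6 × $615 = $43,419.00
Senior counsel: 73.3 × $350 = $25,655.00
Associate: 33.5 × $265 = $8,877.50
Paralegal: 120.1 × $145 = $17,414.50
Legal assistant: 50.8 × $140 = $7,112.00
Subtotal: $102,478.00
Less 16% discount: −$16,396.48
Total: $102,478.00 − $16,396.48 = $86,081.52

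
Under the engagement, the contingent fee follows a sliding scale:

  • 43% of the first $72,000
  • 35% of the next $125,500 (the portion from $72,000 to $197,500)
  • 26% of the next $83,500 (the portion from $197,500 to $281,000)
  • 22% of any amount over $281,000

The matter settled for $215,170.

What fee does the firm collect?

First $72,000 at 43% = $30,960.00
Next $125,500 at 35% = $43,925.00
Remaining $17,670 at 26% = $4,594.20
Fee: $30,960.00 + $43,925.00 + $4,594.20 = $79,479.20

$79,479.20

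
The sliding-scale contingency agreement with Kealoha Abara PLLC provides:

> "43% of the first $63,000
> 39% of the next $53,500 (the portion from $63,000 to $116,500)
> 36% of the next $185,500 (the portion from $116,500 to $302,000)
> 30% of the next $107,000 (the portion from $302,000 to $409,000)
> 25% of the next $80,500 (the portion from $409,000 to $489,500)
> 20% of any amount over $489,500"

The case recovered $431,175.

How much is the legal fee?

$152,378.75

First $63,000 at 43% = $27,090.00
Next $53,500 at 39% = $20,865.00
Next $185,500 at 36% = $66,780.00
Next $107,000 at 30% = $32,100.00
Remaining $22,175 at 25% = $5,543.75
Fee: $27,090.00 + $20,865.00 + $66,780.00 + $32,100.00 + $5,543.75 = $152,378.75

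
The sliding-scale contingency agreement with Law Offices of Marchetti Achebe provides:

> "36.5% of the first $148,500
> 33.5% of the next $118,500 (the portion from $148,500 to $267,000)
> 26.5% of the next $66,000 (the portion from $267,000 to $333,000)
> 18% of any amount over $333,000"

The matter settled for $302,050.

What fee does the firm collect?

$103,188.25

First $148,500 at 36.5% = $54,202.50
Next $118,500 at 33.5% = $39,697.50
Remaining $35,050 at 26.5% = $9,288.25
Fee: $54,202.50 + $39,697.50 + $9,288.25 = $103,188.25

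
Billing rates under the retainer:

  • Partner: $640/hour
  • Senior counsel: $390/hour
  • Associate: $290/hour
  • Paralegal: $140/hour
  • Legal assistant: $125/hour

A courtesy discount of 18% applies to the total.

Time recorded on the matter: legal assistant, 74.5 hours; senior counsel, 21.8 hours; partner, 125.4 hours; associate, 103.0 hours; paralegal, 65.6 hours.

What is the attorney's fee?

$112,442.09

Partner: 125.4 × $640 = $80,256.00
Senior counsel: 21.8 × $390 = $8,502.00
Associate: 103.0 × $290 = $29,870.00
Paralegal: 65.6 × $140 = $9,184.00
Legal assistant: 74.5 × $125 = $9,312.50
Subtotal: $137,124.50
Less 18% discount: −$24,682.41
Total: $137,124.50 − $24,682.41 = $112,442.09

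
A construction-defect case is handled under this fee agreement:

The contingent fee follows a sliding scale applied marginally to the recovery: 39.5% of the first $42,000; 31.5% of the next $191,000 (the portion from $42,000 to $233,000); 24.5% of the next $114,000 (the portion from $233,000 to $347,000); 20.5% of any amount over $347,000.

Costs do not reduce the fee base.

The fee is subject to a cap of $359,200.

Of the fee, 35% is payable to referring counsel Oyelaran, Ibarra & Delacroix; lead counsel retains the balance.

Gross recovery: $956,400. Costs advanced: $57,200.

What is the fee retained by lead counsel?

Fee base is the gross recovery, $956,400; costs are reimbursed separately.
First $42,000 at 39.5% = $16,590.00
Next $191,000 at 31.5% = $60,165.00
Next $114,000 at 24.5% = $27,930.00
Remaining $609,400 at 20.5% = $124,927.00
Fee: $16,590.00 + $60,165.00 + $27,930.00 + $124,927.00 = $229,612.00
$229,612.00 is under the $359,200 cap.
Referral share: 35% of $229,612.00 = $80,364.20; lead counsel retains $229,612.00 − $80,364.20 = $149,247.80.

$149,247.80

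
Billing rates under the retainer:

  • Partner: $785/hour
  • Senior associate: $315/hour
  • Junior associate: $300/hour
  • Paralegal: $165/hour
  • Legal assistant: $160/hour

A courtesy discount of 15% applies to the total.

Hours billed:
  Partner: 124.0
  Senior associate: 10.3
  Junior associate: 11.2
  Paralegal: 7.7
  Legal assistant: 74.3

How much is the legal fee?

Partner: 124.0 × $785 = $97,340.00
Senior associate: 10.3 × $315 = $3,244.50
Junior associate: 11.2 × $300 = $3,360.00
Paralegal: 7.7 × $165 = $1,270.50
Legal assistant: 74.3 × $160 = $11,888.00
Subtotal: $117,103.00
Less 15% discount: −$17,565.45
Total: $117,103.00 − $17,565.45 = $99,537.55

$99,537.55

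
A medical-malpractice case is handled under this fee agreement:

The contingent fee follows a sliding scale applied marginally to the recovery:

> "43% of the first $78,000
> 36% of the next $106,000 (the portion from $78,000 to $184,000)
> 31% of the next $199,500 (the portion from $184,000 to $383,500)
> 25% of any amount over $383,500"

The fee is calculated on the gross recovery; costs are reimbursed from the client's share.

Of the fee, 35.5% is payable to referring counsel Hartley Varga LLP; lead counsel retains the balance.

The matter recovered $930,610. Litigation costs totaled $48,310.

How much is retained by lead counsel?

Fee base is the gross recovery, $930,610; costs are reimbursed separately.
First $78,000 at 43% = $33,540.00
Next $106,000 at 36% = $38,160.00
Next $199,500 at 31% = $61,845.00
Remaining $547,110 at 25% = $136,777.50
Fee: $33,540.00 + $38,160.00 + $61,845.00 + $136,777.50 = $270,322.50
Referral share: 35.5% of $270,322.50 = $95,964.49; lead counsel retains $270,322.50 − $95,964.49 = $174,358.01.

$174,358.01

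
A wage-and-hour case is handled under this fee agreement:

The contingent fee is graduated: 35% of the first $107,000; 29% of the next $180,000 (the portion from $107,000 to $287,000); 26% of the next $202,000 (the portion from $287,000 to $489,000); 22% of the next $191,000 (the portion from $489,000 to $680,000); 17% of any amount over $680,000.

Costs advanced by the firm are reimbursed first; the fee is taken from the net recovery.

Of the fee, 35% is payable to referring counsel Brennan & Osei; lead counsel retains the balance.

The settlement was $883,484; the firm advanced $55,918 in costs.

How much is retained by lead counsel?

$136,029.54

Fee base (net of costs): $883,484 − $55,918 = $827,566
First $107,000 at 35% = $37,450.00
Next $180,000 at 29% = $52,200.00
Next $202,000 at 26% = $52,520.00
Next $191,000 at 22% = $42,020.00
Remaining $147,566 at 17% = $25,086.22
Fee: $37,450.00 + $52,200.00 + $52,520.00 + $42,020.00 + $25,086.22 = $209,276.22
Referral share: 35% of $209,276.22 = $73,246.68; lead counsel retains $209,276.22 − $73,246.68 = $136,029.54.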